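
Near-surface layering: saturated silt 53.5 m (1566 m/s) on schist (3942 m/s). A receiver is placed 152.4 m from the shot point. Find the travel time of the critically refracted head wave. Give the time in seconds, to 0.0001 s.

0.1014 s

θ_c = arcsin(V₁/V₂) = arcsin(1566/3942) = 23.41°, cos θ_c = 0.9177.
Intercept time tᵢ = 2h cos θ_c / V₁ = 2·53.5·0.9177/1566 = 0.06270 s.
t = x/V₂ + tᵢ = 152.4/3942 + 0.06270 = 0.10136 s.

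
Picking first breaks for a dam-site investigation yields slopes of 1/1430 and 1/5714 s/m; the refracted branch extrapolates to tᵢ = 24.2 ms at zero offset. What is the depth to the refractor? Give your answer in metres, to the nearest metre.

18 m

h = tᵢ·V₁·V₂ / (2·√(V₂²−V₁²)).
√(V₂²−V₁²) = √(5714² − 1430²) = 5532.2 m/s.
h = 0.0242 s × 1430 × 5714 / (2 × 5532.2) = 17.87 m.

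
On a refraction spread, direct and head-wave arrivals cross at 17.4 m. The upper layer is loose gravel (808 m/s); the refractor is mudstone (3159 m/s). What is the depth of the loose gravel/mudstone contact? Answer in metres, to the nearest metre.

h = (x_cross/2)·√((V₂−V₁)/(V₂+V₁)).
(V₂−V₁)/(V₂+V₁) = (3159−808)/(3159+808) = 0.5926; √ = 0.7698.
h = (17.4/2)·0.7698 = 6.70 m.

7 m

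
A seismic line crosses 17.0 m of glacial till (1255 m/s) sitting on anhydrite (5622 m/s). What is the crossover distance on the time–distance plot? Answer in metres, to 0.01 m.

42.67 m

θ_c = arcsin(1255/5622) = 12.90°, so cos θ_c = 0.9748 and tᵢ = 2h cos θ_c/V₁ = 0.0264 s.
At crossover x/V₁ = x/V₂ + tᵢ ⇒ x = tᵢ/(1/V₁ − 1/V₂) = 0.02641/(7.9681e-04 − 1.7787e-04) = 42.67 m.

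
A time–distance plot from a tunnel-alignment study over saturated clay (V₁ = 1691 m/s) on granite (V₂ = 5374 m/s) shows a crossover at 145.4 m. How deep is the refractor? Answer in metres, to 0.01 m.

52.49 m

x_cross = 2h·√((V₂+V₁)/(V₂−V₁)) → h = x_cross / (2·√((V₂+V₁)/(V₂−V₁))).
√((V₂+V₁)/(V₂−V₁)) = √((5374+1691)/(5374−1691)) = 1.3850.
h = 145.4 / (2·1.3850) = 52.49 m.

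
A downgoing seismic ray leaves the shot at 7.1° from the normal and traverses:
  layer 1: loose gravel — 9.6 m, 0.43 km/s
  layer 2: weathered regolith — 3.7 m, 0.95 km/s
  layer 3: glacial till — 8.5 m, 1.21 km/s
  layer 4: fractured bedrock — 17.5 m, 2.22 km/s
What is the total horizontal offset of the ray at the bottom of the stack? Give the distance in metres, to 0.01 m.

Apply Snell's law at each interface; in layer i the horizontal offset is hᵢ·tan θᵢ.
Layer 1: θ = 7.10°; offset = 9.6·tan 7.10° = 1.1957 m.
Layer 2: sin θ = 0.95·sin 7.1°/0.43 = 0.2731, θ = 15.85°; offset = 3.7·tan 15.85° = 1.0503 m.
Layer 3: sin θ = 1.21·sin 7.1°/0.43 = 0.3478, θ = 20.35°; offset = 8.5·tan 20.35° = 3.1532 m.
Layer 4: sin θ = 2.22·sin 7.1°/0.43 = 0.6381, θ = 39.65°; offset = 17.5·tan 39.65° = 14.5042 m.
Summing the layer offsets gives 19.9035 m.

19.90 m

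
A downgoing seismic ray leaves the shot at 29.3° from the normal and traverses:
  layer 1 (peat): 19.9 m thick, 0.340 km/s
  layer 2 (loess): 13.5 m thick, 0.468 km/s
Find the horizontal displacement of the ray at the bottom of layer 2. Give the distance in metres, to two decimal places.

23.47 m

Apply Snell's law at each interface; in layer i the horizontal offset is hᵢ·tan θᵢ.
Layer 1: θ = 29.30°; offset = 19.9·tan 29.30° = 11.1674 m.
Layer 2: sin θ = 0.468·sin 29.3°/0.340 = 0.6736, θ = 42.35°; offset = 13.5·tan 42.35° = 12.3044 m.
Total horizontal offset = 23.4717 m.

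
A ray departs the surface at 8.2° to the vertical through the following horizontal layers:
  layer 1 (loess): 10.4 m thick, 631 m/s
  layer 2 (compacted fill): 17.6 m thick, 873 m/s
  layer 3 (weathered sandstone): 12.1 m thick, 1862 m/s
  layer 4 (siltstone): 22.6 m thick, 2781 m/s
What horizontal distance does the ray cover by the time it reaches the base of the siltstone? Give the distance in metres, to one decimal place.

p = sin θ₁/V₁ = sin 8.2°/631 = 2.2604e-04 s/m is conserved through the stack.
Layer 1: θ = 8.20°; offset = 10.4·tan 8.20° = 1.499 m.
Layer 2: sin θ = p·873 = 0.1973 → θ = 11.38°; offset = 17.6·tan 11.38° = 3.543 m.
Layer 3: sin θ = p·1862 = 0.4209 → θ = 24.89°; offset = 12.1·tan 24.89° = 5.614 m.
Layer 4: sin θ = p·2781 = 0.6286 → θ = 38.95°; offset = 22.6·tan 38.95° = 18.267 m.
Σ offsets = 28.922 m.

28.9 m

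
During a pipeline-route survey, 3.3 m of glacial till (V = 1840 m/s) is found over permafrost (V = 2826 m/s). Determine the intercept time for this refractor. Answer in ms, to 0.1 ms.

2.7 ms

tᵢ = 2h·√(V₂²−V₁²)/(V₁V₂).
√(V₂²−V₁²) = √(2826²−1840²) = 2144.9 m/s.
tᵢ = 2·3.3·2144.9/(1840·2826) = 0.00272 s.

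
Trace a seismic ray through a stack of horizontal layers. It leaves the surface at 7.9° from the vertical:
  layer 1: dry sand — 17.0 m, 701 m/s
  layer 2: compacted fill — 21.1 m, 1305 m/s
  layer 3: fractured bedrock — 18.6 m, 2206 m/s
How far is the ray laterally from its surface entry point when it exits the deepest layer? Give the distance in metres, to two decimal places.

Apply Snell's law at each interface; in layer i the horizontal offset is hᵢ·tan θᵢ.
Layer 1: θ = 7.90°; offset = 17.0·tan 7.90° = 2.3589 m.
Layer 2: sin θ = 1305·sin 7.9°/701 = 0.2559, θ = 14.83°; offset = 21.1·tan 14.83° = 5.5848 m.
Layer 3: sin θ = 2206·sin 7.9°/701 = 0.4325, θ = 25.63°; offset = 18.6·tan 25.63° = 8.9229 m.
Summing the layer offsets gives 16.8666 m.

16.87 m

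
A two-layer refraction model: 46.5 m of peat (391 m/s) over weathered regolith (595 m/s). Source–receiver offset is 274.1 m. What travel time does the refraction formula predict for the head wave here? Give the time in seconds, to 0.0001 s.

0.6400 s

t = x/V₂ + 2h·√(V₂²−V₁²)/(V₁V₂).
√(V₂²−V₁²) = √(595²−391²) = 448.5 m/s; delay term = 2·46.5·448.5/(391·595) = 0.17928 s.
t = 274.1/595 + 0.17928 = 0.63996 s.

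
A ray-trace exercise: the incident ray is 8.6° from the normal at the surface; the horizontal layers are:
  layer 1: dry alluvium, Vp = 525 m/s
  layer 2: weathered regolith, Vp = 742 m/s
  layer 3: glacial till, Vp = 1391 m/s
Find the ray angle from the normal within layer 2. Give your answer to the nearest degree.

Snell's law across each interface conserves sin θ / V, so sin θ_2 = V_2·sin θ₁/V₁.
sin θ_2 = 742 × sin 8.6° / 525 = 0.2113.
θ_2 = arcsin 0.2113 = 12.20°.

12°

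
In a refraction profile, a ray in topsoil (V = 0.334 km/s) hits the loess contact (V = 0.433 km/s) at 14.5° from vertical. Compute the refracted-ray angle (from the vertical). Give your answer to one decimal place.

18.9°

sin θ₁/V₁ = sin θ₂/V₂ ⇒ sin θ₂ = 0.433·sin 14.5°/0.334 = 0.433·0.2504/0.334 = 0.3246.
θ₂ = sin⁻¹(0.3246) = 18.94° (from vertical).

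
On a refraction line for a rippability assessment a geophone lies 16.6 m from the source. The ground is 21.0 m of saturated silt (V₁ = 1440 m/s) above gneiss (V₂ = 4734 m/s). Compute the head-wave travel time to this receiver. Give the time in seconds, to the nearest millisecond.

θ_c = arcsin(V₁/V₂) = arcsin(1440/4734) = 17.71°, cos θ_c = 0.9526.
Intercept time tᵢ = 2h cos θ_c / V₁ = 2·21.0·0.9526/1440 = 0.02778 s.
t = x/V₂ + tᵢ = 16.6/4734 + 0.02778 = 0.03129 s.

0.031 s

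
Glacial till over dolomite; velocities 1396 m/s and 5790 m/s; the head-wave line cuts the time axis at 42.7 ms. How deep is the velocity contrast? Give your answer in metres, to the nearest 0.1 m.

θ_c = arcsin(1396/5790) = 13.95°; cos θ_c = 0.9705.
tᵢ = 2h cos θ_c/V₁ ⇒ h = tᵢ·V₁/(2 cos θ_c) = 0.0427·1396/(2·0.9705) = 30.71 m.

30.7 m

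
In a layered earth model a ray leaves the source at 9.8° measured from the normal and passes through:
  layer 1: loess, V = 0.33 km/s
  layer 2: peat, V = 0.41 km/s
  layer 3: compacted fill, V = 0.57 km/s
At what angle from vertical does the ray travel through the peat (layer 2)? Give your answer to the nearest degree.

12°

Ray parameter p = sin 9.8° / 0.33 = 5.1579e-01 s/km.
sin θ_2 = p·V_2 = 5.1579e-01 × 0.41 = 0.2115.
θ_2 = arcsin 0.2115 = 12.21°.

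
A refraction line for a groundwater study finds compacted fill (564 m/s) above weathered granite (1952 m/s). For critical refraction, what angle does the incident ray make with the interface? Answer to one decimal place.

73.2°

At critical incidence the refracted ray runs along the interface (θ₂ = 90°), so sin θ_c = V₁/V₂.
θ_c = arcsin(564/1952) = arcsin 0.2889 = 16.79°.
Measured from the interface: 90° − 16.79° = 73.21°.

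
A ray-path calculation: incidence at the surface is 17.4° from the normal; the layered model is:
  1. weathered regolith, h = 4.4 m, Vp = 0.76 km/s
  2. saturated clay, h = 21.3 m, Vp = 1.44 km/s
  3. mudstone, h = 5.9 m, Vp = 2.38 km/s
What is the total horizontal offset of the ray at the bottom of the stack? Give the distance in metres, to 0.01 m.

p = sin θ₁/V₁ = sin 17.4°/0.76 = 3.9347e-01 s/km is conserved through the stack.
Layer 1: θ = 17.40°; offset = 4.4·tan 17.40° = 1.3789 m.
Layer 2: sin θ = p·1.44 = 0.5666 → θ = 34.51°; offset = 21.3·tan 34.51° = 14.6466 m.
Layer 3: sin θ = p·2.38 = 0.9365 → θ = 69.47°; offset = 5.9·tan 69.47° = 15.7525 m.
Summing the layer offsets gives 31.7780 m.

31.78 m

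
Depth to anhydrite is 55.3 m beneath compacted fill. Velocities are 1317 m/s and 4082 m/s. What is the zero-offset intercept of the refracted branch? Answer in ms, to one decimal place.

θ_c = arcsin(V₁/V₂) = arcsin(1317/4082) = 18.82°; cos θ_c = 0.9465.
tᵢ = 2h·cos θ_c / V₁ = 2·55.3·0.9465 / 1317 = 0.07949 s.

79.5 ms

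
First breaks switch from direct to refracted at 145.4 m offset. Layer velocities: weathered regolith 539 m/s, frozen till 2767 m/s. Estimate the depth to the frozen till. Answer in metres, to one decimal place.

x_cross = 2h·√((V₂+V₁)/(V₂−V₁)) → h = x_cross / (2·√((V₂+V₁)/(V₂−V₁))).
√((V₂+V₁)/(V₂−V₁)) = √((2767+539)/(2767−539)) = 1.2181.
h = 145.4 / (2·1.2181) = 59.68 m.

59.7 m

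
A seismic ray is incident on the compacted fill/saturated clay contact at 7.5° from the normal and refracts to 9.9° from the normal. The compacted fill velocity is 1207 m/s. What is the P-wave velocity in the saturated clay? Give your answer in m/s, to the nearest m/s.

Snell's law: sin 7.5°/V₁ = sin 9.9°/V₂.
V₂ = V₁·sin 9.9°/sin 7.5° = 1207 × 1.3172 = 1589.86 m/s.

1590 m/s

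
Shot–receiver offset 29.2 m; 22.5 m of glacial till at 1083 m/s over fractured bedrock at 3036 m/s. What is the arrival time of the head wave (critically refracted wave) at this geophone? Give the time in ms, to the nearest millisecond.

θ_c = arcsin(V₁/V₂) = arcsin(1083/3036) = 20.90°, cos θ_c = 0.9342.
Intercept time tᵢ = 2h cos θ_c / V₁ = 2·22.5·0.9342/1083 = 0.03882 s.
t = x/V₂ + tᵢ = 29.2/3036 + 0.03882 = 0.04844 s.

48 ms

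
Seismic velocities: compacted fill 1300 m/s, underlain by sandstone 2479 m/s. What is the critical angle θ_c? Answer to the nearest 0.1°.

31.6°

Critical incidence: sin θ_c = V₁/V₂ = 1300/2479 = 0.5244.
θ_c = arcsin 0.5244 = 31.63°.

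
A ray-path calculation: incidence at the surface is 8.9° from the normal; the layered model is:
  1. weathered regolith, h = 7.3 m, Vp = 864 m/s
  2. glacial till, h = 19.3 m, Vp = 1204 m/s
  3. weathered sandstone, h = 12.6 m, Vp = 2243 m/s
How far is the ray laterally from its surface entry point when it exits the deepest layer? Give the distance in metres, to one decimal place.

10.9 m

Apply Snell's law at each interface; in layer i the horizontal offset is hᵢ·tan θᵢ.
Layer 1: θ = 8.90°; offset = 7.3·tan 8.90° = 1.143 m.
Layer 2: sin θ = 1204·sin 8.9°/864 = 0.2156, θ = 12.45°; offset = 19.3·tan 12.45° = 4.261 m.
Layer 3: sin θ = 2243·sin 8.9°/864 = 0.4016, θ = 23.68°; offset = 12.6·tan 23.68° = 5.526 m.
Summing the layer offsets gives 10.930 m.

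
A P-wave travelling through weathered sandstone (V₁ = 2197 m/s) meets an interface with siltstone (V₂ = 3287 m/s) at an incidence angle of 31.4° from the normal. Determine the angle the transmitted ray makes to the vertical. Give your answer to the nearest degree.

51°

sin θ₁/V₁ = sin θ₂/V₂ ⇒ sin θ₂ = 3287·sin 31.4°/2197 = 3287·0.5210/2197 = 0.7795.
θ₂ = sin⁻¹(0.7795) = 51.21° (from vertical).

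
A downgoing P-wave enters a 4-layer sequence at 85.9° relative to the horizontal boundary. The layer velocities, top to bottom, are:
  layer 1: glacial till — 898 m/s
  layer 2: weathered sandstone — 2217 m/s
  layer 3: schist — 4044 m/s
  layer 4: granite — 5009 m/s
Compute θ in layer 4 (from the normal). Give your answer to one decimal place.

From the normal: θ₁ = 90° − 85.9° = 4.1°.
Ray parameter p = sin 4.1° / 898 = 7.9619e-05 s/m.
sin θ_4 = p·V_4 = 7.9619e-05 × 5009 = 0.3988.
θ_4 = arcsin 0.3988 = 23.50°.

23.5°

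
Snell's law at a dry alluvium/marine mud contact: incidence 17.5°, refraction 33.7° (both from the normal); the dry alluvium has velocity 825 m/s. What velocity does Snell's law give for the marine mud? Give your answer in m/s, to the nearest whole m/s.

Snell's law: sin 17.5°/V₁ = sin 33.7°/V₂.
V₂ = V₁·sin 33.7°/sin 17.5° = 825 × 1.8451 = 1522.24 m/s.

1522 m/s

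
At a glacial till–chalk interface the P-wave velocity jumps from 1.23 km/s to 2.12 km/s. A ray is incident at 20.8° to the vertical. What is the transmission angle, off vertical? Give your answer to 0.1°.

37.7°

Snell's law: sin θ₂ = (V₂/V₁)·sin θ₁ = (2.12/1.23)·sin 20.8° = 0.6121.
θ₂ = arcsin 0.6121 = 37.74° from the normal.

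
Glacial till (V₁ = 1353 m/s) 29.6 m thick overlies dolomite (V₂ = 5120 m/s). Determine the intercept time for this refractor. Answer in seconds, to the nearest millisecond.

0.042 s

θ_c = arcsin(V₁/V₂) = arcsin(1353/5120) = 15.32°; cos θ_c = 0.9645.
tᵢ = 2h·cos θ_c / V₁ = 2·29.6·0.9645 / 1353 = 0.04220 s.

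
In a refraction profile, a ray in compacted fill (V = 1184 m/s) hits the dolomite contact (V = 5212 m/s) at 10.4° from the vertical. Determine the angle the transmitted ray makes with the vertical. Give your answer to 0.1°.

sin θ₁/V₁ = sin θ₂/V₂ ⇒ sin θ₂ = 5212·sin 10.4°/1184 = 5212·0.1805/1184 = 0.7947.
θ₂ = sin⁻¹(0.7947) = 52.62° (from vertical).

52.6°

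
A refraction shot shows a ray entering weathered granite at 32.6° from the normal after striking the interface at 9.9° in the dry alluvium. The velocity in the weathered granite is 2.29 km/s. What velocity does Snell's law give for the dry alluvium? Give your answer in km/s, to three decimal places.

Snell's law: sin 9.9°/V₁ = sin 32.6°/V₂.
V₁ = V₂·sin 9.9°/sin 32.6° = 2.29 × 0.3191 = 0.731 km/s.

0.731 km/s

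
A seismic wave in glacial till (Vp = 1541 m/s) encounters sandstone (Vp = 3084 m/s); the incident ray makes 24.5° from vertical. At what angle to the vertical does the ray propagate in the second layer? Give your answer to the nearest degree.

56°

sin θ₁/V₁ = sin θ₂/V₂ ⇒ sin θ₂ = 3084·sin 24.5°/1541 = 3084·0.4147/1541 = 0.8299.
θ₂ = arcsin 0.8299 = 56.09° from the normal.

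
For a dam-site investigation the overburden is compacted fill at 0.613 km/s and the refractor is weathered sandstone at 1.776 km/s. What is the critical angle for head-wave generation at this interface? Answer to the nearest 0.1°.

At critical incidence the refracted ray runs along the interface (θ₂ = 90°), so sin θ_c = V₁/V₂.
θ_c = arcsin(0.613/1.776) = arcsin 0.3452 = 20.19°.

20.2°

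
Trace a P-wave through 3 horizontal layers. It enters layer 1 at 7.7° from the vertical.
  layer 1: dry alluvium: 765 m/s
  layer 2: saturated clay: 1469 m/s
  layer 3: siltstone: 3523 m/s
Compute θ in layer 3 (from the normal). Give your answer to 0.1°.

Snell's law across each interface conserves sin θ / V, so sin θ_3 = V_3·sin θ₁/V₁.
sin θ_3 = 3523 × sin 7.7° / 765 = 0.6170.
θ_3 = arcsin 0.6170 = 38.10°.

38.1°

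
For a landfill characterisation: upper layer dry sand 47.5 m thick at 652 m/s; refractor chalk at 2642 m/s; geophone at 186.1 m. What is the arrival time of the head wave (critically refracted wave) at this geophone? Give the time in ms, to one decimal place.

211.6 ms

θ_c = arcsin(V₁/V₂) = arcsin(652/2642) = 14.29°, cos θ_c = 0.9691.
Intercept time tᵢ = 2h cos θ_c / V₁ = 2·47.5·0.9691/652 = 0.14120 s.
t = x/V₂ + tᵢ = 186.1/2642 + 0.14120 = 0.21164 s.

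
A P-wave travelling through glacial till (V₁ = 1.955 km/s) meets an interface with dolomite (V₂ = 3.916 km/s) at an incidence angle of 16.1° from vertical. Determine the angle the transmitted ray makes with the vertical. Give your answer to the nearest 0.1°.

33.7°

Snell's law: sin θ₂ = (V₂/V₁)·sin θ₁ = (3.916/1.955)·sin 16.1° = 0.5555.
θ₂ = sin⁻¹(0.5555) = 33.74° (from vertical).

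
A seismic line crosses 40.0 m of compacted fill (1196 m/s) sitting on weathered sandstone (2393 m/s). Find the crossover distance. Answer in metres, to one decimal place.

138.5 m

x_cross = 2h·√((V₂+V₁)/(V₂−V₁)).
(V₂+V₁)/(V₂−V₁) = (2393+1196)/(2393−1196) = 2.9983; √ = 1.7316.
x_cross = 2·40.0·1.7316 = 138.53 m.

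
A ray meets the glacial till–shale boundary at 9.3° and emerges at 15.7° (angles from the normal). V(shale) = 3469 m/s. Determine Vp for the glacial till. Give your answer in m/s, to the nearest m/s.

2072 m/s

Snell's law: sin 9.3°/V₁ = sin 15.7°/V₂.
V₁ = V₂·sin 9.3°/sin 15.7° = 3469 × 0.5972 = 2071.70 m/s.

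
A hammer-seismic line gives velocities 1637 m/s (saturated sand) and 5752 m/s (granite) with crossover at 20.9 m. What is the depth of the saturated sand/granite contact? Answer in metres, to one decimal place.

h = (x_cross/2)·√((V₂−V₁)/(V₂+V₁)).
(V₂−V₁)/(V₂+V₁) = (5752−1637)/(5752+1637) = 0.5569; √ = 0.7463.
h = (20.9/2)·0.7463 = 7.80 m.

7.8 m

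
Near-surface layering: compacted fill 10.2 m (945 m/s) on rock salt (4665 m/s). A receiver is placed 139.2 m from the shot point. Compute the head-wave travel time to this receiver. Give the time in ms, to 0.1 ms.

51.0 ms

θ_c = arcsin(V₁/V₂) = arcsin(945/4665) = 11.69°, cos θ_c = 0.9793.
Intercept time tᵢ = 2h cos θ_c / V₁ = 2·10.2·0.9793/945 = 0.02114 s.
t = x/V₂ + tᵢ = 139.2/4665 + 0.02114 = 0.05098 s.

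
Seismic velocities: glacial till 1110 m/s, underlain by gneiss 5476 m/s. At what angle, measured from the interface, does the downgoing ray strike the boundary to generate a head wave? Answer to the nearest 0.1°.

Critical incidence: sin θ_c = V₁/V₂ = 1110/5476 = 0.2027.
θ_c = arcsin 0.2027 = 11.70°.
Measured from the interface: 90° − 11.70° = 78.30°.

78.3°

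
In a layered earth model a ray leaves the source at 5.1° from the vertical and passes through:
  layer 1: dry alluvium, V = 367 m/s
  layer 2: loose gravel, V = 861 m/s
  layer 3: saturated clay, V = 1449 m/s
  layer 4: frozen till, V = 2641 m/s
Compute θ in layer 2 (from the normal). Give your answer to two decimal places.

Ray parameter p = sin 5.1° / 367 = 2.4222e-04 s/m.
sin θ_2 = p·V_2 = 2.4222e-04 × 861 = 0.2086.
θ_2 = 12.04° from the vertical.

12.04°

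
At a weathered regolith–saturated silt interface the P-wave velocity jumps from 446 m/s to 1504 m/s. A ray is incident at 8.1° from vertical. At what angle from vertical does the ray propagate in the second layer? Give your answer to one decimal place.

28.4°

Snell's law: sin θ₂ = (V₂/V₁)·sin θ₁ = (1504/446)·sin 8.1° = 0.4751.
θ₂ = sin⁻¹(0.4751) = 28.37° (from vertical).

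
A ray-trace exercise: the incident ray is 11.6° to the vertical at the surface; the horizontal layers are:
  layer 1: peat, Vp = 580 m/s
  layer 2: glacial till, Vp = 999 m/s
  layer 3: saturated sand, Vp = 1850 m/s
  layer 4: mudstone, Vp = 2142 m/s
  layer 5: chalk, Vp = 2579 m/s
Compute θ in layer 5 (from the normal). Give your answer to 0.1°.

63.4°

Ray parameter p = sin 11.6° / 580 = 3.4669e-04 s/m.
sin θ_5 = p·V_5 = 3.4669e-04 × 2579 = 0.8941.
θ_5 = 63.39° from the vertical.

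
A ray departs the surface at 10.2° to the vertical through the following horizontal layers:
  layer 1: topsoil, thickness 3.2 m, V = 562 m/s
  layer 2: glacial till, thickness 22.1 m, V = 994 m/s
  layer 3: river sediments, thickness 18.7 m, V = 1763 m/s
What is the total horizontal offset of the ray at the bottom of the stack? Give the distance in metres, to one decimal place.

Ray parameter p = sin 10.2° / 562 m/s = 3.1510e-04 s/m.
Layer 1: θ = 10.20°; offset = 3.2·tan 10.20° = 0.576 m.
Layer 2: sin θ = p·994 = 0.3132 → θ = 18.25°; offset = 22.1·tan 18.25° = 7.289 m.
Layer 3: sin θ = p·1763 = 0.5555 → θ = 33.75°; offset = 18.7·tan 33.75° = 12.493 m.
Σ offsets = 20.358 m.

20.4 m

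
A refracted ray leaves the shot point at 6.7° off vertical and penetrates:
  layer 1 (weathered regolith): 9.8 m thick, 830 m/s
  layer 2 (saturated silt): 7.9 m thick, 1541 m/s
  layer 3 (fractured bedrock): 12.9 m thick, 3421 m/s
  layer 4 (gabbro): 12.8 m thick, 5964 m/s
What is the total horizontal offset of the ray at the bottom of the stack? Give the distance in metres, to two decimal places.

29.66 m

Apply Snell's law at each interface; in layer i the horizontal offset is hᵢ·tan θᵢ.
Layer 1: θ = 6.70°; offset = 9.8·tan 6.70° = 1.1512 m.
Layer 2: sin θ = 1541·sin 6.7°/830 = 0.2166, θ = 12.51°; offset = 7.9·tan 12.51° = 1.7529 m.
Layer 3: sin θ = 3421·sin 6.7°/830 = 0.4809, θ = 28.74°; offset = 12.9·tan 28.74° = 7.0751 m.
Layer 4: sin θ = 5964·sin 6.7°/830 = 0.8383, θ = 56.97°; offset = 12.8·tan 56.97° = 19.6843 m.
Σ offsets = 29.6635 m.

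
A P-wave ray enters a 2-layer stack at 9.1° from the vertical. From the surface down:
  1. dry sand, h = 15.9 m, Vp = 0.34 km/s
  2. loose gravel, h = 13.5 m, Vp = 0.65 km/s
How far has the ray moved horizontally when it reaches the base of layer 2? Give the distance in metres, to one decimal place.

p = sin θ₁/V₁ = sin 9.1°/0.34 = 4.6517e-01 s/km is conserved through the stack.
Layer 1: θ = 9.10°; offset = 15.9·tan 9.10° = 2.547 m.
Layer 2: sin θ = p·0.65 = 0.3024 → θ = 17.60°; offset = 13.5·tan 17.60° = 4.282 m.
Summing the layer offsets gives 6.829 m.

6.8 m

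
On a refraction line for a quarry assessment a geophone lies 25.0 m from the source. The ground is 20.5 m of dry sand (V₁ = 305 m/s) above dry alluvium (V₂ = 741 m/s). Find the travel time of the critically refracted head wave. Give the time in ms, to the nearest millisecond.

t = x/V₂ + 2h·√(V₂²−V₁²)/(V₁V₂).
√(V₂²−V₁²) = √(741²−305²) = 675.3 m/s; delay term = 2·20.5·675.3/(305·741) = 0.12251 s.
t = 25.0/741 + 0.12251 = 0.15625 s.

156 ms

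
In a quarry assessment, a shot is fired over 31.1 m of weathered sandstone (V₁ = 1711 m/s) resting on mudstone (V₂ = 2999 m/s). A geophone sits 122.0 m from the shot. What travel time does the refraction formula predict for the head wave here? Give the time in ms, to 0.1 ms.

70.5 ms

t = x/V₂ + 2h·√(V₂²−V₁²)/(V₁V₂).
√(V₂²−V₁²) = √(2999²−1711²) = 2463.0 m/s; delay term = 2·31.1·2463.0/(1711·2999) = 0.02986 s.
t = 122.0/2999 + 0.02986 = 0.07054 s.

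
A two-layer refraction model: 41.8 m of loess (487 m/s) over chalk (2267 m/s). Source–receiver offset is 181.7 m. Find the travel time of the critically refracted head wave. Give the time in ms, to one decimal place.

247.8 ms

θ_c = arcsin(V₁/V₂) = arcsin(487/2267) = 12.41°, cos θ_c = 0.9767.
Intercept time tᵢ = 2h cos θ_c / V₁ = 2·41.8·0.9767/487 = 0.16766 s.
t = x/V₂ + tᵢ = 181.7/2267 + 0.16766 = 0.24781 s.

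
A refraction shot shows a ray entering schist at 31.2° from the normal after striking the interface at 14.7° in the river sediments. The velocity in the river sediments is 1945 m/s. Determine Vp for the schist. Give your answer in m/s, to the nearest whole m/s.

sin 14.7° = 0.2538; sin 31.2° = 0.5180.
V₂ = V₁·(sin θ₂/sin θ₁) = 1945·(0.5180/0.2538) = 3970.57 m/s.

3971 m/s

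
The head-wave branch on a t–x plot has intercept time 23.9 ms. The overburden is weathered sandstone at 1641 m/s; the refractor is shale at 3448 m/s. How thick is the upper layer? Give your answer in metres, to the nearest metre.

θ_c = arcsin(1641/3448) = 28.42°; cos θ_c = 0.8795.
tᵢ = 2h cos θ_c/V₁ ⇒ h = tᵢ·V₁/(2 cos θ_c) = 0.0239·1641/(2·0.8795) = 22.30 m.

22 m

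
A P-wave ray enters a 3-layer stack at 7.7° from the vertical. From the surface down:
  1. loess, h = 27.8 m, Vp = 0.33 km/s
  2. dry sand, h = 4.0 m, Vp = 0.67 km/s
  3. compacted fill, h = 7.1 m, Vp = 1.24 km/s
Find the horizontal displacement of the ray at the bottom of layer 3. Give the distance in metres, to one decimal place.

p = sin θ₁/V₁ = sin 7.7°/0.33 = 4.0602e-01 s/km is conserved through the stack.
Layer 1: θ = 7.70°; offset = 27.8·tan 7.70° = 3.759 m.
Layer 2: sin θ = p·0.67 = 0.2720 → θ = 15.79°; offset = 4.0·tan 15.79° = 1.131 m.
Layer 3: sin θ = p·1.24 = 0.5035 → θ = 30.23°; offset = 7.1·tan 30.23° = 4.137 m.
Summing the layer offsets gives 9.027 m.

9.0 m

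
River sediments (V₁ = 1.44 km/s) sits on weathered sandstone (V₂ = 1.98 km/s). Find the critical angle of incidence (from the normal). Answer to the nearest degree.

47°

At critical incidence the refracted ray runs along the interface (θ₂ = 90°), so sin θ_c = V₁/V₂.
θ_c = arcsin(1.44/1.98) = arcsin 0.7273 = 46.66°.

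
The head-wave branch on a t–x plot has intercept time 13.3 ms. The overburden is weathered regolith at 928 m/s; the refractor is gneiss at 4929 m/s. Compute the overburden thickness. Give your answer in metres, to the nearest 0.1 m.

6.3 m

h = tᵢ·V₁·V₂ / (2·√(V₂²−V₁²)).
√(V₂²−V₁²) = √(4929² − 928²) = 4840.9 m/s.
h = 0.0133 s × 928 × 4929 / (2 × 4840.9) = 6.28 m.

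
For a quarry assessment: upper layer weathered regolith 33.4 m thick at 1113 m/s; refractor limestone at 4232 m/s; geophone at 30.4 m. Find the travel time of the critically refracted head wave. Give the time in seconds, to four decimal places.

0.0651 s

θ_c = arcsin(V₁/V₂) = arcsin(1113/4232) = 15.25°, cos θ_c = 0.9648.
Intercept time tᵢ = 2h cos θ_c / V₁ = 2·33.4·0.9648/1113 = 0.05791 s.
t = x/V₂ + tᵢ = 30.4/4232 + 0.05791 = 0.06509 s.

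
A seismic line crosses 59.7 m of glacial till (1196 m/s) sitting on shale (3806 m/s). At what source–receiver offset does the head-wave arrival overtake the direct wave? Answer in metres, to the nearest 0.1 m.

θ_c = arcsin(1196/3806) = 18.31°, so cos θ_c = 0.9493 and tᵢ = 2h cos θ_c/V₁ = 0.0948 s.
At crossover x/V₁ = x/V₂ + tᵢ ⇒ x = tᵢ/(1/V₁ − 1/V₂) = 0.09478/(8.3612e-04 − 2.6274e-04) = 165.29 m.

165.3 m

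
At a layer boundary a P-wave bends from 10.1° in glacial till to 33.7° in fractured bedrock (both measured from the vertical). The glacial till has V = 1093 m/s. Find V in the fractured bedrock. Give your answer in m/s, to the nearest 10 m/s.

Snell's law: sin 10.1°/V₁ = sin 33.7°/V₂.
V₂ = V₁·sin 33.7°/sin 10.1° = 1093 × 3.1639 = 3458.15 m/s.

3460 m/s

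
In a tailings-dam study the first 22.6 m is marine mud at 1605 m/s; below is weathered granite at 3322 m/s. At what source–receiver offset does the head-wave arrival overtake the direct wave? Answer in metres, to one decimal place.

θ_c = arcsin(1605/3322) = 28.89°, so cos θ_c = 0.8755 and tᵢ = 2h cos θ_c/V₁ = 0.0247 s.
At crossover x/V₁ = x/V₂ + tᵢ ⇒ x = tᵢ/(1/V₁ − 1/V₂) = 0.02466/(6.2305e-04 − 3.0102e-04) = 76.57 m.

76.6 m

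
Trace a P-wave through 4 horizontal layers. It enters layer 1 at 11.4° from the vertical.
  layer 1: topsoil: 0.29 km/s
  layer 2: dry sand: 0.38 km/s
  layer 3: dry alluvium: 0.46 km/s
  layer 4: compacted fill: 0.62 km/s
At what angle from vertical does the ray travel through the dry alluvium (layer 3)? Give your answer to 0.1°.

Snell's law across each interface conserves sin θ / V, so sin θ_3 = V_3·sin θ₁/V₁.
sin θ_3 = 0.46 × sin 11.4° / 0.29 = 0.3135.
θ_3 = 18.27° from the vertical.

18.3°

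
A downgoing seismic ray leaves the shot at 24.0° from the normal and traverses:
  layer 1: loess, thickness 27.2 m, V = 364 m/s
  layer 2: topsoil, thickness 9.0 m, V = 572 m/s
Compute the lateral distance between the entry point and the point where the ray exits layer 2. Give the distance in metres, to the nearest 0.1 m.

Apply Snell's law at each interface; in layer i the horizontal offset is hᵢ·tan θᵢ.
Layer 1: θ = 24.00°; offset = 27.2·tan 24.00° = 12.110 m.
Layer 2: sin θ = 572·sin 24.0°/364 = 0.6392, θ = 39.73°; offset = 9.0·tan 39.73° = 7.480 m.
Total horizontal offset = 19.590 m.

19.6 m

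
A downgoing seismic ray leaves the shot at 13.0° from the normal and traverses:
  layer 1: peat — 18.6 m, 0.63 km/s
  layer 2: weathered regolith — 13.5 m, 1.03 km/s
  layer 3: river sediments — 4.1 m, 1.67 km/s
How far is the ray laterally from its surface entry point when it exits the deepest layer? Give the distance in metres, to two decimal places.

Ray parameter p = sin 13.0° / 0.63 km/s = 3.5707e-01 s/km.
Layer 1: θ = 13.00°; offset = 18.6·tan 13.00° = 4.2941 m.
Layer 2: sin θ = p·1.03 = 0.3678 → θ = 21.58°; offset = 13.5·tan 21.58° = 5.3392 m.
Layer 3: sin θ = p·1.67 = 0.5963 → θ = 36.61°; offset = 4.1·tan 36.61° = 3.0455 m.
Total horizontal offset = 12.6789 m.

12.68 m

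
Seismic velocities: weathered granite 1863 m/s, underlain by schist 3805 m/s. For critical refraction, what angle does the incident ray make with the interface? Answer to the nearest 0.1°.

At critical incidence the refracted ray runs along the interface (θ₂ = 90°), so sin θ_c = V₁/V₂.
θ_c = arcsin(1863/3805) = arcsin 0.4896 = 29.32°.
Measured from the interface: 90° − 29.32° = 60.68°.

60.7°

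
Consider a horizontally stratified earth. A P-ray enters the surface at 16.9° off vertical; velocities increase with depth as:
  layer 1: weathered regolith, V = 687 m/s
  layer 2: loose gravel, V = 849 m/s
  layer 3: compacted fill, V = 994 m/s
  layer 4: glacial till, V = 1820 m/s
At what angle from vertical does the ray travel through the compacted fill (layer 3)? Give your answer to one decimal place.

Snell's law across each interface conserves sin θ / V, so sin θ_3 = V_3·sin θ₁/V₁.
sin θ_3 = 994 × sin 16.9° / 687 = 0.4206.
θ_3 = arcsin 0.4206 = 24.87°.

24.9°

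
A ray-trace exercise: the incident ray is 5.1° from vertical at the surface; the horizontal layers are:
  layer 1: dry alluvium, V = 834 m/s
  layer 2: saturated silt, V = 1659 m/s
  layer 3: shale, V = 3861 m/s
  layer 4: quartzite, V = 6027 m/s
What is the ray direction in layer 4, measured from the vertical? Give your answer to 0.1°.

40.0°

Snell's law across each interface conserves sin θ / V, so sin θ_4 = V_4·sin θ₁/V₁.
sin θ_4 = 6027 × sin 5.1° / 834 = 0.6424.
θ_4 = 39.97° from the vertical.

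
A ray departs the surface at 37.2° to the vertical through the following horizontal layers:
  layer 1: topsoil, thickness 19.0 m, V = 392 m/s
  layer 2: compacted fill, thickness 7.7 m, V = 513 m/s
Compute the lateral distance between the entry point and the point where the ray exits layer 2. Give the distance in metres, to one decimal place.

Apply Snell's law at each interface; in layer i the horizontal offset is hᵢ·tan θᵢ.
Layer 1: θ = 37.20°; offset = 19.0·tan 37.20° = 14.422 m.
Layer 2: sin θ = 513·sin 37.2°/392 = 0.7912, θ = 52.30°; offset = 7.7·tan 52.30° = 9.963 m.
Total horizontal offset = 24.384 m.

24.4 m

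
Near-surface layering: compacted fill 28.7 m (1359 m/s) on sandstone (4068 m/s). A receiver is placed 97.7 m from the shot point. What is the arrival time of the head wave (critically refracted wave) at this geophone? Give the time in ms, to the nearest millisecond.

t = x/V₂ + 2h·√(V₂²−V₁²)/(V₁V₂).
√(V₂²−V₁²) = √(4068²−1359²) = 3834.3 m/s; delay term = 2·28.7·3834.3/(1359·4068) = 0.03981 s.
t = 97.7/4068 + 0.03981 = 0.06383 s.

64 ms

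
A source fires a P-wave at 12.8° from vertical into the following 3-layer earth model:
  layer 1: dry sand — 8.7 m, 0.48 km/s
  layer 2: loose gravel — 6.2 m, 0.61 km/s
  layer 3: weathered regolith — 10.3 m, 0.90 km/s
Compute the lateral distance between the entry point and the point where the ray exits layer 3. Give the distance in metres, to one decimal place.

Ray parameter p = sin 12.8° / 0.48 km/s = 4.6156e-01 s/km.
Layer 1: θ = 12.80°; offset = 8.7·tan 12.80° = 1.977 m.
Layer 2: sin θ = p·0.61 = 0.2816 → θ = 16.35°; offset = 6.2·tan 16.35° = 1.819 m.
Layer 3: sin θ = p·0.90 = 0.4154 → θ = 24.54°; offset = 10.3·tan 24.54° = 4.704 m.
Σ offsets = 8.499 m.

8.5 m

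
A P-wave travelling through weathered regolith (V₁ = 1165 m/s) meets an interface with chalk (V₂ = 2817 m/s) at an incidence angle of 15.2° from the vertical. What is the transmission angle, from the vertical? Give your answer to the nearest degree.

Snell's law: sin θ₂ = (V₂/V₁)·sin θ₁ = (2817/1165)·sin 15.2° = 0.6340.
θ₂ = arcsin 0.6340 = 39.34° from the normal.

39°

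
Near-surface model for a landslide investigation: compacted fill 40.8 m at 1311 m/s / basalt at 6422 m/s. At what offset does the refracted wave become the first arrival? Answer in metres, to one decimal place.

θ_c = arcsin(1311/6422) = 11.78°, so cos θ_c = 0.9789 and tᵢ = 2h cos θ_c/V₁ = 0.0609 s.
At crossover x/V₁ = x/V₂ + tᵢ ⇒ x = tᵢ/(1/V₁ − 1/V₂) = 0.06093/(7.6278e-04 − 1.5571e-04) = 100.37 m.

100.4 m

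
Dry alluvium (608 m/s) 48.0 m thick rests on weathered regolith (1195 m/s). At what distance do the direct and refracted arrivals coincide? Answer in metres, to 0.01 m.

θ_c = arcsin(608/1195) = 30.58°, so cos θ_c = 0.8609 and tᵢ = 2h cos θ_c/V₁ = 0.1359 s.
At crossover x/V₁ = x/V₂ + tᵢ ⇒ x = tᵢ/(1/V₁ − 1/V₂) = 0.13593/(1.6447e-03 − 8.3682e-04) = 168.25 m.

168.25 m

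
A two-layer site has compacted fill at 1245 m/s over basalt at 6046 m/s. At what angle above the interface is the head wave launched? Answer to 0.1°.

Critical incidence: sin θ_c = V₁/V₂ = 1245/6046 = 0.2059.
θ_c = arcsin 0.2059 = 11.88°.
Measured from the interface: 90° − 11.88° = 78.12°.

78.1°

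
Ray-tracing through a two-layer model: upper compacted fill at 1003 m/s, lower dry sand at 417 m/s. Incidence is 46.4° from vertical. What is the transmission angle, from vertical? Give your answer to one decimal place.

Snell's law: sin θ₂ = (V₂/V₁)·sin θ₁ = (417/1003)·sin 46.4° = 0.3011.
θ₂ = arcsin 0.3011 = 17.52° from the normal.

17.5°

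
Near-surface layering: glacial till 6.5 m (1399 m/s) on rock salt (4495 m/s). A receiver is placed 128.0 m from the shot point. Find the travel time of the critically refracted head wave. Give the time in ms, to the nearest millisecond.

37 ms

t = x/V₂ + 2h·√(V₂²−V₁²)/(V₁V₂).
√(V₂²−V₁²) = √(4495²−1399²) = 4271.7 m/s; delay term = 2·6.5·4271.7/(1399·4495) = 0.00883 s.
t = 128.0/4495 + 0.00883 = 0.03731 s.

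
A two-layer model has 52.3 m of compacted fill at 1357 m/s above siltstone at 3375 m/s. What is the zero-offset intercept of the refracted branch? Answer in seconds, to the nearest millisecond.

0.071 s

θ_c = arcsin(V₁/V₂) = arcsin(1357/3375) = 23.71°; cos θ_c = 0.9156.
tᵢ = 2h·cos θ_c / V₁ = 2·52.3·0.9156 / 1357 = 0.07058 s.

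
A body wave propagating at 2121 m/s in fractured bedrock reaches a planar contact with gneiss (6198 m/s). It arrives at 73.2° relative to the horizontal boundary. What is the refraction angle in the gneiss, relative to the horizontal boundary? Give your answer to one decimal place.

Angle from the normal: 90° − 73.2° = 16.8°.
Snell's law: sin θ₂ = (V₂/V₁)·sin θ₁ = (6198/2121)·sin 16.8° = 0.8446.
θ₂ = sin⁻¹(0.8446) = 57.63° (from vertical).
From the interface: 90° − 57.63° = 32.37°.

32.4°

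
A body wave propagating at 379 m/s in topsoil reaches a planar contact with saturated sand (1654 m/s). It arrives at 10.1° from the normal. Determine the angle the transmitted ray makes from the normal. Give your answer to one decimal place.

49.9°

sin θ₁/V₁ = sin θ₂/V₂ ⇒ sin θ₂ = 1654·sin 10.1°/379 = 1654·0.1754/379 = 0.7653.
θ₂ = sin⁻¹(0.7653) = 49.94° (from vertical).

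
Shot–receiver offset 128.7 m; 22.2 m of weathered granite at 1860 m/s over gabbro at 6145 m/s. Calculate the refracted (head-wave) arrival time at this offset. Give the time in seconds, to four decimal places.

0.0437 s

θ_c = arcsin(V₁/V₂) = arcsin(1860/6145) = 17.62°, cos θ_c = 0.9531.
Intercept time tᵢ = 2h cos θ_c / V₁ = 2·22.2·0.9531/1860 = 0.02275 s.
t = x/V₂ + tᵢ = 128.7/6145 + 0.02275 = 0.04370 s.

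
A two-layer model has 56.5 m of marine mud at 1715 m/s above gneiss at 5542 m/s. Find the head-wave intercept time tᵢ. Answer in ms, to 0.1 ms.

θ_c = arcsin(V₁/V₂) = arcsin(1715/5542) = 18.03°; cos θ_c = 0.9509.
tᵢ = 2h·cos θ_c / V₁ = 2·56.5·0.9509 / 1715 = 0.06265 s.

62.7 ms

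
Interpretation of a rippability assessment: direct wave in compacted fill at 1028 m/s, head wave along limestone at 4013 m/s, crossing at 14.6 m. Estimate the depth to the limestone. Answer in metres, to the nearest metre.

x_cross = 2h·√((V₂+V₁)/(V₂−V₁)) → h = x_cross / (2·√((V₂+V₁)/(V₂−V₁))).
√((V₂+V₁)/(V₂−V₁)) = √((4013+1028)/(4013−1028)) = 1.2995.
h = 14.6 / (2·1.2995) = 5.62 m.

6 m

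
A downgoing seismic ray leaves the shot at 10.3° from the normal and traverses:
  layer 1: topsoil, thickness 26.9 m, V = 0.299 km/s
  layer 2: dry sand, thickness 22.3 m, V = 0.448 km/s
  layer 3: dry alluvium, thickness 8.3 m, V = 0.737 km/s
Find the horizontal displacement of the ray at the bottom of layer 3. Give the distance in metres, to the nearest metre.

p = sin θ₁/V₁ = sin 10.3°/0.299 = 5.9800e-01 s/km is conserved through the stack.
Layer 1: θ = 10.30°; offset = 26.9·tan 10.30° = 4.889 m.
Layer 2: sin θ = p·0.448 = 0.2679 → θ = 15.54°; offset = 22.3·tan 15.54° = 6.201 m.
Layer 3: sin θ = p·0.737 = 0.4407 → θ = 26.15°; offset = 8.3·tan 26.15° = 4.075 m.
Σ offsets = 15.165 m.

15 m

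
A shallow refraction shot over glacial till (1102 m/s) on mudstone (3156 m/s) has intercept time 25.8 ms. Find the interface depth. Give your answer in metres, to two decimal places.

θ_c = arcsin(1102/3156) = 20.44°; cos θ_c = 0.9371.
tᵢ = 2h cos θ_c/V₁ ⇒ h = tᵢ·V₁/(2 cos θ_c) = 0.0258·1102/(2·0.9371) = 15.17 m.

15.17 m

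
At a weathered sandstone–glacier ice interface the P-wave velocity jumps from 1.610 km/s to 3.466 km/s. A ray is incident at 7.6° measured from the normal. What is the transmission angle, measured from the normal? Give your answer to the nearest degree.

17°

Snell's law: sin θ₂ = (V₂/V₁)·sin θ₁ = (3.466/1.610)·sin 7.6° = 0.2847.
θ₂ = arcsin 0.2847 = 16.54° from the normal.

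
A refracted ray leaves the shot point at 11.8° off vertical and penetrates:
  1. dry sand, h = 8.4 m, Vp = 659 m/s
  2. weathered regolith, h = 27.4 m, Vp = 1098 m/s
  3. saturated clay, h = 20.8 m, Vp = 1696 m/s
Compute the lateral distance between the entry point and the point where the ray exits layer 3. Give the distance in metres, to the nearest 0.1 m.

p = sin θ₁/V₁ = sin 11.8°/659 = 3.1031e-04 s/m is conserved through the stack.
Layer 1: θ = 11.80°; offset = 8.4·tan 11.80° = 1.755 m.
Layer 2: sin θ = p·1098 = 0.3407 → θ = 19.92°; offset = 27.4·tan 19.92° = 9.930 m.
Layer 3: sin θ = p·1696 = 0.5263 → θ = 31.76°; offset = 20.8·tan 31.76° = 12.874 m.
Σ offsets = 24.559 m.

24.6 m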